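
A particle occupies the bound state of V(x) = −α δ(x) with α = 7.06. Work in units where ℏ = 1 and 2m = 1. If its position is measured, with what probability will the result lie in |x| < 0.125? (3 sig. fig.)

P = 0.586

The normalised bound state is ψ = √κ e^{−κ|x|} with κ = mα/ℏ² = 3.530.
P(|x| < d) = ∫_{−d}^{d} κ e^{−2κ|x|} dx = 1 − e^{−2κd} = 1 − e^{−0.8825} = 0.5863.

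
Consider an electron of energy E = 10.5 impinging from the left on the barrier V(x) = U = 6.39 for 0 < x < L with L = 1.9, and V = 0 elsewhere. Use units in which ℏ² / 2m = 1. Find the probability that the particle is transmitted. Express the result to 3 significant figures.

T = 0.909

Above the barrier the interior wavenumber is k₂ = √(2m(E − U))/ℏ = 2.027, giving phase k₂L = 3.852.
Matching at both interfaces gives T⁻¹ = 1 + U² sin²(k₂L) / [4E(E − U)] = 1.101, hence T = 0.909.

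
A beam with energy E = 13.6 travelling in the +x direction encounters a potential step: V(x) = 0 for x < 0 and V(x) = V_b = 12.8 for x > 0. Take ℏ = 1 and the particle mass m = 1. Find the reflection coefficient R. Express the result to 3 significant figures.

R = 0.372

On each side the TISE gives plane waves with k = √(2m(E − V))/ℏ: k₁ = √(2·1·13.6) = 5.215, k₂ = √(2·1·0.8) = 1.265.
Matching ψ and ψ′ at x = 0 gives r = (k₁ − k₂)/(k₁ + k₂), so R = r² = 0.3716 and T = 1 − R = 0.6284.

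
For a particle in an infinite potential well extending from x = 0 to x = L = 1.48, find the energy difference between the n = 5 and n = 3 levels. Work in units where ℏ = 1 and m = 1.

ΔE = 36.0

E_n = n²π²ℏ²/(2mL²), so ΔE = (5² − 3²) π²ℏ²/(2mL²).
ΔE = 16 × π² / (2 × 1 × 1.48²) = 36.05.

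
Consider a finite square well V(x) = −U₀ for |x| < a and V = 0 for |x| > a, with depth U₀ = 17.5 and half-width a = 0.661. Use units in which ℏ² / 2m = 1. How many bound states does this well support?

The dimensionless depth is z₀ = a√(2mU₀)/ℏ = 0.661 × √(17.50) = 2.765.
A new bound state (alternating even/odd) appears each time z₀ passes a multiple of π/2, so N = ⌊2z₀/π⌋ + 1 = ⌊1.760⌋ + 1 = 2.

N = 2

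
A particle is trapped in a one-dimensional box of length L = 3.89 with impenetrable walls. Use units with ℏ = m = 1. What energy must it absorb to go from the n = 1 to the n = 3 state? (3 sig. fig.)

E_n = n²π²ℏ²/(2mL²), so ΔE = (3² − 1²) π²ℏ²/(2mL²).
ΔE = 8 × π² / (2 × 1 × 3.89²) = 2.609.

ΔE = 2.61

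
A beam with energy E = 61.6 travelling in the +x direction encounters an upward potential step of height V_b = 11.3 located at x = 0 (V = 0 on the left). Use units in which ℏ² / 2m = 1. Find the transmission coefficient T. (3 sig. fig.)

T = 0.997

On each side the TISE gives plane waves with k = √(2m(E − V))/ℏ: k₁ = √(2·½·61.6) = 7.849, k₂ = √(2·½·50.3) = 7.092.
Matching ψ and ψ′ at x = 0 gives r = (k₁ − k₂)/(k₁ + k₂), so R = r² = 0.002562 and T = 1 − R = 0.9974.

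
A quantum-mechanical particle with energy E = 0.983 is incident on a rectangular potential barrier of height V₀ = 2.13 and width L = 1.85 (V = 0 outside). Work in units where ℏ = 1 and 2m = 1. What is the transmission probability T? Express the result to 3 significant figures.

Since E < V₀ the interior solution is evanescent with decay constant κ = √(2m(V₀ − E))/ℏ = 1.071.
κL = 1.981, sinh(κL) = 3.557.
Matching ψ, ψ′ at both faces gives T = [1 + V₀² sinh²(κL) / (4E(V₀ − E))]⁻¹ = 1/13.73 = 0.0728.

T = 0.0728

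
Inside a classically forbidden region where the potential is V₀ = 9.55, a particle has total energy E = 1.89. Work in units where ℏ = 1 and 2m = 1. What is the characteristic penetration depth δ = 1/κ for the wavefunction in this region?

δ = 0.361

Since E < V₀ the TISE in this region is ψ'' = κ²ψ with κ = √(2m(V₀ − E))/ℏ.
κ = √(2 × 0.5 × 7.66) = 2.768. The penetration depth is δ = 1/κ = 0.361.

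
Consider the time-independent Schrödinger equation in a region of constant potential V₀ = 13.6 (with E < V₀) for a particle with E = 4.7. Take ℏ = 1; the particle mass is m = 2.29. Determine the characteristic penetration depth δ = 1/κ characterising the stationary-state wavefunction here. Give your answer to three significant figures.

δ = 0.157

Since E < V₀ the TISE in this region is ψ'' = κ²ψ with κ = √(2m(V₀ − E))/ℏ.
κ = √(2 × 2.29 × 8.9) = 6.385. The penetration depth is δ = 1/κ = 0.157.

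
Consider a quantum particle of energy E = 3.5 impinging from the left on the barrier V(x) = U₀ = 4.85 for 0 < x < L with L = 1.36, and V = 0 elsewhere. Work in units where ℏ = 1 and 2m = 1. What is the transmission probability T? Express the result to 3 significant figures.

Since E < U₀ the interior solution is evanescent with decay constant κ = √(2m(U₀ − E))/ℏ = 1.162.
κL = 1.580, sinh(κL) = 2.325.
The exact tunnelling result is T⁻¹ = 1 + U₀² sinh²(κL) / [4E(U₀ − E)] = 7.727, so T = 0.129.

T = 0.129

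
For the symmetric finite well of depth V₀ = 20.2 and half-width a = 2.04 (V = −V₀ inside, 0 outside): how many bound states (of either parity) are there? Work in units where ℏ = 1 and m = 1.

Define the well-strength parameter z₀ = (a/ℏ)√(2mV₀) = 2.04 × √(2·1·20.2) = 12.97.
The even/odd transcendental equations gain one root per π/2 in z₀, giving N = 1 + ⌊2z₀/π⌋ = 1 + ⌊8.255⌋ = 9.

N = 9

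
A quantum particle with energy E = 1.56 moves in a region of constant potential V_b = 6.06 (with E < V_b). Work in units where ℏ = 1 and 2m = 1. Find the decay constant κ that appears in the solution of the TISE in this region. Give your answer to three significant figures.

Since E < V_b the TISE in this region is ψ'' = κ²ψ with κ = √(2m(V_b − E))/ℏ.
κ = √(2 × 0.5 × 4.5) = 2.121.

κ = 2.12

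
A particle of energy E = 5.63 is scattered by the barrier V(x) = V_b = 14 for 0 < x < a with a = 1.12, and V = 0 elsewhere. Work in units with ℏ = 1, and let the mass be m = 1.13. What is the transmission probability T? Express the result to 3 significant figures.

Since E < V_b the interior solution is evanescent with decay constant κ = √(2m(V_b − E))/ℏ = 4.349.
κa = 4.871, sinh(κa) = 65.23.
Matching ψ, ψ′ at both faces gives T = [1 + V_b² sinh²(κa) / (4E(V_b − E))]⁻¹ = 1/4426 = 0.000226.

T = 0.000226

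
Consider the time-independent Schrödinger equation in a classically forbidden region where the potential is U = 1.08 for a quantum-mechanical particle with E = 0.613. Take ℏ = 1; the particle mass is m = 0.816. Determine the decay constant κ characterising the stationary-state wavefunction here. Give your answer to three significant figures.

Since E < U the TISE in this region is ψ'' = κ²ψ with κ = √(2m(U − E))/ℏ.
κ = √(2 × 0.816 × 0.467) = 0.8730.

κ = 0.873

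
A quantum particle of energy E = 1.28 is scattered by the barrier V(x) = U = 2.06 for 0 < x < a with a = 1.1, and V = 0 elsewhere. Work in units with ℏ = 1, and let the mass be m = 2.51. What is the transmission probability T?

E < U: inside the barrier ψ ∝ e^{±κx} with κ = √(2m(U − E))/ℏ = 1.979.
κa = 2.177, sinh(κa) = 4.352.
The exact tunnelling result is T⁻¹ = 1 + U² sinh²(κa) / [4E(U − E)] = 21.12, so T = 0.0473.

T = 0.0473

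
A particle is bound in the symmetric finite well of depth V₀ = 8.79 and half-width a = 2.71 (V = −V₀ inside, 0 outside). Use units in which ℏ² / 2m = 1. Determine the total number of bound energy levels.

N = 6

The dimensionless depth is z₀ = a√(2mV₀)/ℏ = 2.71 × √(8.790) = 8.035.
The even/odd transcendental equations gain one root per π/2 in z₀, giving N = 1 + ⌊2z₀/π⌋ = 1 + ⌊5.115⌋ = 6.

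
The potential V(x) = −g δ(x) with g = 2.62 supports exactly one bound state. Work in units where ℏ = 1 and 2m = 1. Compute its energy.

E = -1.72

The bound state is ψ(x) = √κ e^{−κ|x|}. The derivative jump ψ'(0⁺) − ψ'(0⁻) = −(2mg/ℏ²)ψ(0) fixes κ = mg/ℏ² = 1.310.
Then E = −ℏ²κ²/(2m) = −mg²/(2ℏ²) = -1.716.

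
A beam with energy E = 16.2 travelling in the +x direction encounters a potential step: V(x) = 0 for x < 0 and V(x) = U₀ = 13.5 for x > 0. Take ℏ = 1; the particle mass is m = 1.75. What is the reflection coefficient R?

The wavenumbers are k₁ = √(2mE)/ℏ = 7.530 on the left and k₂ = √(2m(E − U₀))/ℏ = 3.074 on the right.
Matching ψ and ψ′ at x = 0 gives r = (k₁ − k₂)/(k₁ + k₂), so R = r² = 0.1766 and T = 1 − R = 0.8234.

R = 0.177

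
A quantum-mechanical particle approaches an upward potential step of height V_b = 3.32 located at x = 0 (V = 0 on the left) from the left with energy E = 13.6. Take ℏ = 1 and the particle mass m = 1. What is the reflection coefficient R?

R = 0.00488

The wavenumbers are k₁ = √(2mE)/ℏ = 5.215 on the left and k₂ = √(2m(E − V_b))/ℏ = 4.534 on the right.
Continuity of ψ and ψ′ at the step yields the reflection amplitude r = (k₁ − k₂)/(k₁ + k₂) = 0.06985; thus R = |r|² = 0.004880, T = 0.9951.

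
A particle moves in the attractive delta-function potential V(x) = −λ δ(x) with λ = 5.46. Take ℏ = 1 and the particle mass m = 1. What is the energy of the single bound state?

E = -14.9

For x ≠ 0 the bound state is ψ ∝ e^{−κ|x|}; integrating the TISE across the delta gives the cusp condition 2κ = 2mλ/ℏ², so κ = 5.460.
Then E = −ℏ²κ²/(2m) = −mλ²/(2ℏ²) = -14.91.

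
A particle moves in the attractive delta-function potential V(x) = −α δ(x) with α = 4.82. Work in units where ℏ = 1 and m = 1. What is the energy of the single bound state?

E = -11.6

The bound state is ψ(x) = √κ e^{−κ|x|}. The derivative jump ψ'(0⁺) − ψ'(0⁻) = −(2mα/ℏ²)ψ(0) fixes κ = mα/ℏ² = 4.820.
Then E = −ℏ²κ²/(2m) = −mα²/(2ℏ²) = -11.62.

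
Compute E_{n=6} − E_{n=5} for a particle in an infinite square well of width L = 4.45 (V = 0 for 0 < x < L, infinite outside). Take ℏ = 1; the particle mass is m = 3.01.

E_n = n²π²ℏ²/(2mL²), so ΔE = (6² − 5²) π²ℏ²/(2mL²).
ΔE = 11 × π² / (2 × 3.01 × 4.45²) = 0.9107.

ΔE = 0.911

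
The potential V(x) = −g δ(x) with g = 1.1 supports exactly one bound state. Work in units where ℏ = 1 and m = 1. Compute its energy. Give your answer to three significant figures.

For x ≠ 0 the bound state is ψ ∝ e^{−κ|x|}; integrating the TISE across the delta gives the cusp condition 2κ = 2mg/ℏ², so κ = 1.100.
Then E = −ℏ²κ²/(2m) = −mg²/(2ℏ²) = -0.6050.

E = -0.605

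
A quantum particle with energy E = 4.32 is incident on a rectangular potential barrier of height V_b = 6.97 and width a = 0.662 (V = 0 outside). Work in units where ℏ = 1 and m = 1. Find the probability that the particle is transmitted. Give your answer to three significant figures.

E < V_b: inside the barrier ψ ∝ e^{±κx} with κ = √(2m(V_b − E))/ℏ = 2.302.
κa = 1.524, sinh(κa) = 2.186.
Matching ψ, ψ′ at both faces gives T = [1 + V_b² sinh²(κa) / (4E(V_b − E))]⁻¹ = 1/6.072 = 0.165.

T = 0.165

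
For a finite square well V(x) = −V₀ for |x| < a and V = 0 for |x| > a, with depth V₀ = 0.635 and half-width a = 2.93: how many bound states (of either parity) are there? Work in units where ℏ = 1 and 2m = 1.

Define the well-strength parameter z₀ = (a/ℏ)√(2mV₀) = 2.93 × √(2·0.5·0.635) = 2.335.
A new bound state (alternating even/odd) appears each time z₀ passes a multiple of π/2, so N = ⌊2z₀/π⌋ + 1 = ⌊1.486⌋ + 1 = 2.

N = 2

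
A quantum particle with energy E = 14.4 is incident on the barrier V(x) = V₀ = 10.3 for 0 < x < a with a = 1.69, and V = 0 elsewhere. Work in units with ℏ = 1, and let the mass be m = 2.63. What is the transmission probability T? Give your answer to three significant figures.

E > V₀: inside the barrier k₂ = √(2m(E − V₀))/ℏ = 4.644, k₂a = 7.848.
Matching at both interfaces gives T⁻¹ = 1 + V₀² sin²(k₂a) / [4E(E − V₀)] = 1.449, hence T = 0.690.

T = 0.690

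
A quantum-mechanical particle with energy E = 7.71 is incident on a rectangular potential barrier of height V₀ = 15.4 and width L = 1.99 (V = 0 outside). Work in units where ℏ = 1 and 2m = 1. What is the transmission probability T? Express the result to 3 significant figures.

E < V₀: inside the barrier ψ ∝ e^{±κx} with κ = √(2m(V₀ − E))/ℏ = 2.773.
κL = 5.518, sinh(κL) = 124.6.
The exact tunnelling result is T⁻¹ = 1 + V₀² sinh²(κL) / [4E(V₀ − E)] = 15530, so T = 0.0000644.

T = 0.0000644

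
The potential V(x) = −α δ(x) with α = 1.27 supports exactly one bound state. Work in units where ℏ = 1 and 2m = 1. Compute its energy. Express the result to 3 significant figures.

The bound state is ψ(x) = √κ e^{−κ|x|}. The derivative jump ψ'(0⁺) − ψ'(0⁻) = −(2mα/ℏ²)ψ(0) fixes κ = mα/ℏ² = 0.6350.
Then E = −ℏ²κ²/(2m) = −mα²/(2ℏ²) = -0.4032.

E = -0.403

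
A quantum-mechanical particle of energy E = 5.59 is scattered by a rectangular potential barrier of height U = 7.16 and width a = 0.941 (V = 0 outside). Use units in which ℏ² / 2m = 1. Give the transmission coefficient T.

Since E < U the interior solution is evanescent with decay constant κ = √(2m(U − E))/ℏ = 1.253.
κa = 1.179, sinh(κa) = 1.472.
Matching ψ, ψ′ at both faces gives T = [1 + U² sinh²(κa) / (4E(U − E))]⁻¹ = 1/4.164 = 0.240.

T = 0.240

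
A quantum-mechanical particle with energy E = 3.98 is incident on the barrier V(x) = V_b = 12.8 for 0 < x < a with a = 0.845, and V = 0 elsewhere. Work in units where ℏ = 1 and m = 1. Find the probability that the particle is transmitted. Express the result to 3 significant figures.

T = 0.00283

Since E < V_b the interior solution is evanescent with decay constant κ = √(2m(V_b − E))/ℏ = 4.200.
κa = 3.549, sinh(κa) = 17.37.
The exact tunnelling result is T⁻¹ = 1 + V_b² sinh²(κa) / [4E(V_b − E)] = 353.3, so T = 0.00283.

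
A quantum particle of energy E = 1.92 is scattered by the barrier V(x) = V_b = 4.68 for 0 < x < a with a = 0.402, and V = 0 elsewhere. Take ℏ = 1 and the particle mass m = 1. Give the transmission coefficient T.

E < V_b: inside the barrier ψ ∝ e^{±κx} with κ = √(2m(V_b − E))/ℏ = 2.349.
κa = 0.9445, sinh(κa) = 1.091.
The exact tunnelling result is T⁻¹ = 1 + V_b² sinh²(κa) / [4E(V_b − E)] = 2.231, so T = 0.448.

T = 0.448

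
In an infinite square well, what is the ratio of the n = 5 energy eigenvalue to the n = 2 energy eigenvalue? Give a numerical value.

6.25

Since E_n ∝ n², the ratio is (5/2)² = 6.25.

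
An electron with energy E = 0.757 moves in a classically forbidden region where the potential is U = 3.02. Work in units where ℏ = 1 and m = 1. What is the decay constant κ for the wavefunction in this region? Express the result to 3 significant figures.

κ = 2.13

Since E < U the TISE in this region is ψ'' = κ²ψ with κ = √(2m(U − E))/ℏ.
κ = √(2 × 1 × 2.263) = 2.127.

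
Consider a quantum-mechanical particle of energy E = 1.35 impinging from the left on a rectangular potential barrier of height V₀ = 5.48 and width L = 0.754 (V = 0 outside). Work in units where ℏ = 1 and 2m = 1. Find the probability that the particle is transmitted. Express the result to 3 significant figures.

Since E < V₀ the interior solution is evanescent with decay constant κ = √(2m(V₀ − E))/ℏ = 2.032.
κL = 1.532, sinh(κL) = 2.206.
Matching ψ, ψ′ at both faces gives T = [1 + V₀² sinh²(κL) / (4E(V₀ − E))]⁻¹ = 1/7.555 = 0.132.

T = 0.132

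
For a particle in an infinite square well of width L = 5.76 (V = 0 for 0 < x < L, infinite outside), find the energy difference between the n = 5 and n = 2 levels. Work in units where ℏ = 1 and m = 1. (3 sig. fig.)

ΔE = 3.12

E_n = n²π²ℏ²/(2mL²), so ΔE = (5² − 2²) π²ℏ²/(2mL²).
ΔE = 21 × π² / (2 × 1 × 5.76²) = 3.124.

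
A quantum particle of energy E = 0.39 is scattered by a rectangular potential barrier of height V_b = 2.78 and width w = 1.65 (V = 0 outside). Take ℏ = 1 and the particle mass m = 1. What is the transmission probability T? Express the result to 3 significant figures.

Since E < V_b the interior solution is evanescent with decay constant κ = √(2m(V_b − E))/ℏ = 2.186.
κw = 3.607, sinh(κw) = 18.42.
Matching ψ, ψ′ at both faces gives T = [1 + V_b² sinh²(κw) / (4E(V_b − E))]⁻¹ = 1/704.5 = 0.00142.

T = 0.00142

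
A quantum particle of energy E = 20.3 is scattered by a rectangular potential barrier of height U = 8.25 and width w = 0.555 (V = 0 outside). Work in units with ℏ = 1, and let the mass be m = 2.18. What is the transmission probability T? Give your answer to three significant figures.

Above the barrier the interior wavenumber is k₂ = √(2m(E − U))/ℏ = 7.248, giving phase k₂w = 4.023.
T = [1 + U² sin²(k₂w) / (4E(E − U))]⁻¹ = 1/1.041 = 0.960.

T = 0.960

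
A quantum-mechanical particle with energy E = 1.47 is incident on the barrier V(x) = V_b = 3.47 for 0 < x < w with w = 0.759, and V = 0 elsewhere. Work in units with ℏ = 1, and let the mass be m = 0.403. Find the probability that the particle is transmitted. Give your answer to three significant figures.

T = 0.438

E < V_b: inside the barrier ψ ∝ e^{±κx} with κ = √(2m(V_b − E))/ℏ = 1.270.
κw = 0.9637, sinh(κw) = 1.120.
The exact tunnelling result is T⁻¹ = 1 + V_b² sinh²(κw) / [4E(V_b − E)] = 2.284, so T = 0.438.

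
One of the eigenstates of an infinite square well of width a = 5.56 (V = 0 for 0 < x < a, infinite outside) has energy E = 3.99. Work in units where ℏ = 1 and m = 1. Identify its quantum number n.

n = 5

For an infinite well E_n = n²π²ℏ²/(2ma²), so n = (a/πℏ)√(2mE).
n = (5.56/π) × √(2 × 1 × 3.99) = 4.999 → n = 5.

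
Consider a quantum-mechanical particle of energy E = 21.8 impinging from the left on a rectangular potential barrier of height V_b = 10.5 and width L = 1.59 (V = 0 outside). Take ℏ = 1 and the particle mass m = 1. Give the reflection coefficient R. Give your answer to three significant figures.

E > V_b: inside the barrier k₂ = √(2m(E − V_b))/ℏ = 4.754, k₂L = 7.559.
Matching at both interfaces gives T⁻¹ = 1 + V_b² sin²(k₂L) / [4E(E − V_b)] = 1.102, hence T = 0.907.
R = 1 − T = 0.0929.

R = 0.0929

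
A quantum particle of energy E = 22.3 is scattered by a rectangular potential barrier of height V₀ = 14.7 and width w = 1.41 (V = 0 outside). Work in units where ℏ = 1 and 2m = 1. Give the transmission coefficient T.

T = 0.872

E > V₀: inside the barrier k₂ = √(2m(E − V₀))/ℏ = 2.757, k₂w = 3.887.
T = [1 + V₀² sin²(k₂w) / (4E(E − V₀))]⁻¹ = 1/1.147 = 0.872.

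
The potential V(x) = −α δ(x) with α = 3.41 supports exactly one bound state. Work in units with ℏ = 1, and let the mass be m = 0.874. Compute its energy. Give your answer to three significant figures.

The bound state is ψ(x) = √κ e^{−κ|x|}. The derivative jump ψ'(0⁺) − ψ'(0⁻) = −(2mα/ℏ²)ψ(0) fixes κ = mα/ℏ² = 2.980.
Then E = −ℏ²κ²/(2m) = −mα²/(2ℏ²) = -5.081.

E = -5.08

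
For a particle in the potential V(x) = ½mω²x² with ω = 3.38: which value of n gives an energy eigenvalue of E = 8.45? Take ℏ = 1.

n = 2

E_n = ℏω(n + ½) ⇒ n = E/(ℏω) − ½ = 8.45/3.38 − 0.5 = 2.000 → n = 2.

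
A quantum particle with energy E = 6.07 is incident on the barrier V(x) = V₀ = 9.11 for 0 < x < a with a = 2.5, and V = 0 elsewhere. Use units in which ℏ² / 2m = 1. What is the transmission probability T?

E < V₀: inside the barrier ψ ∝ e^{±κx} with κ = √(2m(V₀ − E))/ℏ = 1.744.
κa = 4.359, sinh(κa) = 39.08.
The exact tunnelling result is T⁻¹ = 1 + V₀² sinh²(κa) / [4E(V₀ − E)] = 1718, so T = 0.000582.

T = 0.000582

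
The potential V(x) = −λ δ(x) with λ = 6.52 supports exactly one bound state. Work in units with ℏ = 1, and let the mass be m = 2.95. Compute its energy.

For x ≠ 0 the bound state is ψ ∝ e^{−κ|x|}; integrating the TISE across the delta gives the cusp condition 2κ = 2mλ/ℏ², so κ = 19.23.
Then E = −ℏ²κ²/(2m) = −mλ²/(2ℏ²) = -62.70.

E = -62.7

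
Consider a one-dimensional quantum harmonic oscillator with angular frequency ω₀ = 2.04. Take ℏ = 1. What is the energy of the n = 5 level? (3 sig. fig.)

E = 11.2

The oscillator eigenvalues are E_n = ℏω₀(n + ½), so E_5 = 2.04 × 5.5 = 11.22.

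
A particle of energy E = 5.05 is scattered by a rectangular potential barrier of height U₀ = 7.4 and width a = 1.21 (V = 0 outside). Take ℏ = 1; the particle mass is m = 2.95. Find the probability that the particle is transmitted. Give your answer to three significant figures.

Since E < U₀ the interior solution is evanescent with decay constant κ = √(2m(U₀ − E))/ℏ = 3.724.
κa = 4.506, sinh(κa) = 45.25.
The exact tunnelling result is T⁻¹ = 1 + U₀² sinh²(κa) / [4E(U₀ − E)] = 2363, so T = 0.000423.

T = 0.000423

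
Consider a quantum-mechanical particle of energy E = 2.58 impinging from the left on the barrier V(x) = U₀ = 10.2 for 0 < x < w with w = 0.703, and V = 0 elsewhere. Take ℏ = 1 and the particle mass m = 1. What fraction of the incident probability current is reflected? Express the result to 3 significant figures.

E < U₀: inside the barrier ψ ∝ e^{±κx} with κ = √(2m(U₀ − E))/ℏ = 3.904.
κw = 2.744, sinh(κw) = 7.746.
Matching ψ, ψ′ at both faces gives T = [1 + U₀² sinh²(κw) / (4E(U₀ − E))]⁻¹ = 1/80.37 = 0.0124.
R = 1 − T = 0.988.

R = 0.988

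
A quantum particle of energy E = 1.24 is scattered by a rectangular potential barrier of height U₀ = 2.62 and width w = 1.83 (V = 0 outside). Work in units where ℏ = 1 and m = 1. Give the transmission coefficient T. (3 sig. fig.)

Since E < U₀ the interior solution is evanescent with decay constant κ = √(2m(U₀ − E))/ℏ = 1.661.
κw = 3.040, sinh(κw) = 10.43.
The exact tunnelling result is T⁻¹ = 1 + U₀² sinh²(κw) / [4E(U₀ − E)] = 110.1, so T = 0.00908.

T = 0.00908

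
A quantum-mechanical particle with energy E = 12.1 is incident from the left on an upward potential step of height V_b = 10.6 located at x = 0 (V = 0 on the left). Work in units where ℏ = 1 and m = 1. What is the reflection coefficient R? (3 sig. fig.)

R = 0.230

The wavenumbers are k₁ = √(2mE)/ℏ = 4.919 on the left and k₂ = √(2m(E − V_b))/ℏ = 1.732 on the right.
Continuity of ψ and ψ′ at the step yields the reflection amplitude r = (k₁ − k₂)/(k₁ + k₂) = 0.4792; thus R = |r|² = 0.2296, T = 0.7704.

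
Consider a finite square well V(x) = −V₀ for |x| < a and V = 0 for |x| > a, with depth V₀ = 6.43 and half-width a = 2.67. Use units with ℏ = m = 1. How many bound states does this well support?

Define the well-strength parameter z₀ = (a/ℏ)√(2mV₀) = 2.67 × √(2·1·6.43) = 9.575.
A new bound state (alternating even/odd) appears each time z₀ passes a multiple of π/2, so N = ⌊2z₀/π⌋ + 1 = ⌊6.096⌋ + 1 = 7.

N = 7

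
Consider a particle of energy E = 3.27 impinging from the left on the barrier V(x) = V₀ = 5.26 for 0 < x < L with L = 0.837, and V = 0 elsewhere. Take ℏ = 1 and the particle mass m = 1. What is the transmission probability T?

T = 0.125

E < V₀: inside the barrier ψ ∝ e^{±κx} with κ = √(2m(V₀ − E))/ℏ = 1.995.
κL = 1.670, sinh(κL) = 2.561.
The exact tunnelling result is T⁻¹ = 1 + V₀² sinh²(κL) / [4E(V₀ − E)] = 7.974, so T = 0.125.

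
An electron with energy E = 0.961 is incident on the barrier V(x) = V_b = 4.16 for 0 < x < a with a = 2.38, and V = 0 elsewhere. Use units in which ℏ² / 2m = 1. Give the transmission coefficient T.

T = 0.000570

E < V_b: inside the barrier ψ ∝ e^{±κx} with κ = √(2m(V_b − E))/ℏ = 1.789.
κa = 4.257, sinh(κa) = 35.29.
The exact tunnelling result is T⁻¹ = 1 + V_b² sinh²(κa) / [4E(V_b − E)] = 1753, so T = 0.000570.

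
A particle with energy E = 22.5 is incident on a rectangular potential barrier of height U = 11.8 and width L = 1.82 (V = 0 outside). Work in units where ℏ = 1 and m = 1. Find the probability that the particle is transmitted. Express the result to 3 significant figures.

T = 0.907

Above the barrier the interior wavenumber is k₂ = √(2m(E − U))/ℏ = 4.626, giving phase k₂L = 8.419.
T = [1 + U² sin²(k₂L) / (4E(E − U))]⁻¹ = 1/1.103 = 0.907.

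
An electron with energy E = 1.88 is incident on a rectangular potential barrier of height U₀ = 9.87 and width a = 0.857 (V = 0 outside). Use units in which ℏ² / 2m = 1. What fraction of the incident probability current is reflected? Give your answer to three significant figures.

Since E < U₀ the interior solution is evanescent with decay constant κ = √(2m(U₀ − E))/ℏ = 2.827.
κa = 2.422, sinh(κa) = 5.592.
Matching ψ, ψ′ at both faces gives T = [1 + U₀² sinh²(κa) / (4E(U₀ − E))]⁻¹ = 1/51.71 = 0.0193.
R = 1 − T = 0.981.

R = 0.981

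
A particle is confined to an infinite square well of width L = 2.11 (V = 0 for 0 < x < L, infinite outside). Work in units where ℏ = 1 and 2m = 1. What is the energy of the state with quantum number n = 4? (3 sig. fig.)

Requiring ψ(0) = ψ(L) = 0 quantises k = nπ/L, hence E_n = ℏ²k²/2m = n²π²ℏ²/(2mL²).
E_4 = 4² × π² / (2 × 0.5 × 2.11²) = 35.47.

E = 35.5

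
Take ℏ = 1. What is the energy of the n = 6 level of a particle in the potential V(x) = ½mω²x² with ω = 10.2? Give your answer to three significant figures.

E = 66.3

Using E_n = (n + ½)ℏω: E_6 = 6.5 × 10.2 = 66.30.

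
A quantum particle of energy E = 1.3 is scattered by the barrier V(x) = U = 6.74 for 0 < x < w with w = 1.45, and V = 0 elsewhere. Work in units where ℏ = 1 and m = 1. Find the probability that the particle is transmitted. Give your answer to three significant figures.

Since E < U the interior solution is evanescent with decay constant κ = √(2m(U − E))/ℏ = 3.298.
κw = 4.783, sinh(κw) = 59.72.
The exact tunnelling result is T⁻¹ = 1 + U² sinh²(κw) / [4E(U − E)] = 5727, so T = 0.000175.

T = 0.000175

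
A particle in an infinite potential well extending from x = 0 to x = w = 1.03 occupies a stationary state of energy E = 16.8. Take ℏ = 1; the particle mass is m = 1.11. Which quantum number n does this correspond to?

n = 2

From E_n = n²π²ℏ²/(2mw²) invert to n = √(2mw²E)/(πℏ).
n = (1.03/π) × √(2 × 1.11 × 16.8) = 2.002 → n = 2.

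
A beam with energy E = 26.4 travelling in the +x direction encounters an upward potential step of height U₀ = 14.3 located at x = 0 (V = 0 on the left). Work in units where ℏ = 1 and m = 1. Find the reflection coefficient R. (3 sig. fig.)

The wavenumbers are k₁ = √(2mE)/ℏ = 7.266 on the left and k₂ = √(2m(E − U₀))/ℏ = 4.919 on the right.
Matching ψ and ψ′ at x = 0 gives r = (k₁ − k₂)/(k₁ + k₂), so R = r² = 0.03710 and T = 1 − R = 0.9629.

R = 0.0371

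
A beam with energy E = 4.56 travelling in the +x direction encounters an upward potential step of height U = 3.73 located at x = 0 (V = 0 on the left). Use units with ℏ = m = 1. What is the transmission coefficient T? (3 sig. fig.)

T = 0.838

On each side the TISE gives plane waves with k = √(2m(E − V))/ℏ: k₁ = √(2·1·4.56) = 3.020, k₂ = √(2·1·0.83) = 1.288.
Continuity of ψ and ψ′ at the step yields the reflection amplitude r = (k₁ − k₂)/(k₁ + k₂) = 0.4019; thus R = |r|² = 0.1615, T = 0.8385.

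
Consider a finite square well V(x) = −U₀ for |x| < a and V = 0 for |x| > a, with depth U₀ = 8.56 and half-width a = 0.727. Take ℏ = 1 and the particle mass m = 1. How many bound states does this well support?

Define the well-strength parameter z₀ = (a/ℏ)√(2mU₀) = 0.727 × √(2·1·8.56) = 3.008.
A new bound state (alternating even/odd) appears each time z₀ passes a multiple of π/2, so N = ⌊2z₀/π⌋ + 1 = ⌊1.915⌋ + 1 = 2.

N = 2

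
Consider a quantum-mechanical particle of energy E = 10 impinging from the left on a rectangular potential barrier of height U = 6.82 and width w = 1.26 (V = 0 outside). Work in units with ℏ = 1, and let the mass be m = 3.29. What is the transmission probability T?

T = 0.917

E > U: inside the barrier k₂ = √(2m(E − U))/ℏ = 4.574, k₂w = 5.764.
T = [1 + U² sin²(k₂w) / (4E(E − U))]⁻¹ = 1/1.090 = 0.917.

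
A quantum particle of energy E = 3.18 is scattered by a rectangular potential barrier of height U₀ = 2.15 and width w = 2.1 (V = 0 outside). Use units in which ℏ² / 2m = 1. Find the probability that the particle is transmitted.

Above the barrier the interior wavenumber is k₂ = √(2m(E − U₀))/ℏ = 1.015, giving phase k₂w = 2.131.
Matching at both interfaces gives T⁻¹ = 1 + U₀² sin²(k₂w) / [4E(E − U₀)] = 1.253, hence T = 0.798.

T = 0.798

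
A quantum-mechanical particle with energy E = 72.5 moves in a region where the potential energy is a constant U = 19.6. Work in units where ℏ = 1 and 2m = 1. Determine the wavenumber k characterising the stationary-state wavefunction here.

With E > U the solution is oscillatory, ψ ∝ e^{±ikx} with k = √(2m(E − U))/ℏ.
k = √(2 × 0.5 × 52.9) = 7.273.

k = 7.27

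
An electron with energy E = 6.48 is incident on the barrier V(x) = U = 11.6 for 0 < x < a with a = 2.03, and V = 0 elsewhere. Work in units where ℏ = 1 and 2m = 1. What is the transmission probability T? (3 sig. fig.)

Since E < U the interior solution is evanescent with decay constant κ = √(2m(U − E))/ℏ = 2.263.
κa = 4.593, sinh(κa) = 49.41.
Matching ψ, ψ′ at both faces gives T = [1 + U² sinh²(κa) / (4E(U − E))]⁻¹ = 1/2476 = 0.000404.

T = 0.000404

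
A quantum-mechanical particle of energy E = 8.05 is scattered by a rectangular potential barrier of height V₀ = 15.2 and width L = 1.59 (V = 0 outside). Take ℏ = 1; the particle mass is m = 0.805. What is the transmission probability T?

E < V₀: inside the barrier ψ ∝ e^{±κx} with κ = √(2m(V₀ − E))/ℏ = 3.393.
κL = 5.395, sinh(κL) = 110.1.
Matching ψ, ψ′ at both faces gives T = [1 + V₀² sinh²(κL) / (4E(V₀ − E))]⁻¹ = 1/12170 = 0.0000822.

T = 0.0000822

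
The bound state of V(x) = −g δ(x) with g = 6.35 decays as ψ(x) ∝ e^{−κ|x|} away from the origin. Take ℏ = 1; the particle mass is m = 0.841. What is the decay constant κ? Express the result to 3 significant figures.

Integrating the TISE across x = 0 gives the cusp condition ψ'(0⁺) − ψ'(0⁻) = −(2mg/ℏ²)ψ(0).
With ψ ∝ e^{−κ|x|} this yields −2κ = −2mg/ℏ², so κ = mg/ℏ² = 5.340.

κ = 5.34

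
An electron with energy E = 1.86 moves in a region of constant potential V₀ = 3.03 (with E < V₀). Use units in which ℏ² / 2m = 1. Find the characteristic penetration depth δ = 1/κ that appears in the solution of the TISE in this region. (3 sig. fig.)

Since E < V₀ the TISE in this region is ψ'' = κ²ψ with κ = √(2m(V₀ − E))/ℏ.
κ = √(2 × 0.5 × 1.17) = 1.082. The penetration depth is δ = 1/κ = 0.925.

δ = 0.925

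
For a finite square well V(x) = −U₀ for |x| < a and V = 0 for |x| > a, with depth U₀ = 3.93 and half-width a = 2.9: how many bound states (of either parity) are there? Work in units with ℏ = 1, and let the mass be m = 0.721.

Define the well-strength parameter z₀ = (a/ℏ)√(2mU₀) = 2.9 × √(2·0.721·3.93) = 6.904.
The even/odd transcendental equations gain one root per π/2 in z₀, giving N = 1 + ⌊2z₀/π⌋ = 1 + ⌊4.395⌋ = 5.

N = 5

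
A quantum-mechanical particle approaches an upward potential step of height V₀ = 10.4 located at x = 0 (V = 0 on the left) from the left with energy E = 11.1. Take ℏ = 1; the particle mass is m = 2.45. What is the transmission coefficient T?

T = 0.642

The wavenumbers are k₁ = √(2mE)/ℏ = 7.375 on the left and k₂ = √(2m(E − V₀))/ℏ = 1.852 on the right.
Matching ψ and ψ′ at x = 0 gives r = (k₁ − k₂)/(k₁ + k₂), so R = r² = 0.3583 and T = 1 − R = 0.6417.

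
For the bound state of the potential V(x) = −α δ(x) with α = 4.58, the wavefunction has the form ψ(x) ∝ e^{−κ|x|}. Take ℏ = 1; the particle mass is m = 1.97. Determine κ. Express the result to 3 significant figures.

Integrate −(ℏ²/2m)ψ'' − αδ(x)ψ = Eψ from −ε to +ε: the ψ'' term gives ψ'(0⁺) − ψ'(0⁻) and the δ term gives −(2mα/ℏ²)ψ(0).
With ψ ∝ e^{−κ|x|} this yields −2κ = −2mα/ℏ², so κ = mα/ℏ² = 9.023.

κ = 9.02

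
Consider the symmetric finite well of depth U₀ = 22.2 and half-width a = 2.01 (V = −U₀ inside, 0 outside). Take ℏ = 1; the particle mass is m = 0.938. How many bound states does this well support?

The dimensionless depth is z₀ = a√(2mU₀)/ℏ = 2.01 × √(41.65) = 12.97.
The even/odd transcendental equations gain one root per π/2 in z₀, giving N = 1 + ⌊2z₀/π⌋ = 1 + ⌊8.258⌋ = 9.

N = 9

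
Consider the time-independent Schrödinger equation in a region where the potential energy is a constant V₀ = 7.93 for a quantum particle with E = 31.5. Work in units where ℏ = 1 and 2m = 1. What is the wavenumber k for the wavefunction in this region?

With E > V₀ the solution is oscillatory, ψ ∝ e^{±ikx} with k = √(2m(E − V₀))/ℏ.
k = √(2 × 0.5 × 23.57) = 4.855.

k = 4.85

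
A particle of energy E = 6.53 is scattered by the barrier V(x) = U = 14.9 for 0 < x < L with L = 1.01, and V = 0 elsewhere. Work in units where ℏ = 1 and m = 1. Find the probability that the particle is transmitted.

E < U: inside the barrier ψ ∝ e^{±κx} with κ = √(2m(U − E))/ℏ = 4.091.
κL = 4.132, sinh(κL) = 31.15.
The exact tunnelling result is T⁻¹ = 1 + U² sinh²(κL) / [4E(U − E)] = 986.6, so T = 0.00101.

T = 0.00101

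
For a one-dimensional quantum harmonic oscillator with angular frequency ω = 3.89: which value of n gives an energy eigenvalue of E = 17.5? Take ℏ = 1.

E_n = ℏω(n + ½) ⇒ n = E/(ℏω) − ½ = 17.5/3.89 − 0.5 = 3.999 → n = 4.

n = 4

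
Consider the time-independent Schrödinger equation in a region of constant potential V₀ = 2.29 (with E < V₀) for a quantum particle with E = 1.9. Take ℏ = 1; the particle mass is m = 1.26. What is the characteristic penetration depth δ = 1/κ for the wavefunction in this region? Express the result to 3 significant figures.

Since E < V₀ the TISE in this region is ψ'' = κ²ψ with κ = √(2m(V₀ − E))/ℏ.
κ = √(2 × 1.26 × 0.39) = 0.9914. The penetration depth is δ = 1/κ = 1.01.

δ = 1.01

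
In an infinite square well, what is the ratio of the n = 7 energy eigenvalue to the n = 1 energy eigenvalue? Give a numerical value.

49

E_n = n²π²ℏ²/(2mL²) so the ratio is n₂²/n₁² = 49/1 = 49.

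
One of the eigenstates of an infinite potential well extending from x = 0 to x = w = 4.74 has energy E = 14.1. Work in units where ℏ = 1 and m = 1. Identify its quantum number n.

For an infinite well E_n = n²π²ℏ²/(2mw²), so n = (w/πℏ)√(2mE).
n = (4.74/π) × √(2 × 1 × 14.1) = 8.012 → n = 8.

n = 8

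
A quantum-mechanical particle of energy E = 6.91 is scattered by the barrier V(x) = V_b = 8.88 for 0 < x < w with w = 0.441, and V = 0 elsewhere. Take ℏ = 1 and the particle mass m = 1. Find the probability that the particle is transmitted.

T = 0.413

Since E < V_b the interior solution is evanescent with decay constant κ = √(2m(V_b − E))/ℏ = 1.985.
κw = 0.8754, sinh(κw) = 0.9915.
The exact tunnelling result is T⁻¹ = 1 + V_b² sinh²(κw) / [4E(V_b − E)] = 2.424, so T = 0.413.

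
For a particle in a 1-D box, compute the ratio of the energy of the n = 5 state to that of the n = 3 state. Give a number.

E_n = n²π²ℏ²/(2mL²) so the ratio is n₂²/n₁² = 25/9 = 2.77778.

2.77778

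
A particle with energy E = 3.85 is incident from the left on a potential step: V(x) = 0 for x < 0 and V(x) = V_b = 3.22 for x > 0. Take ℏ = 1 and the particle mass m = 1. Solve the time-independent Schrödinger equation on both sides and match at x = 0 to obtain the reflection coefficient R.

R = 0.180

On each side the TISE gives plane waves with k = √(2m(E − V))/ℏ: k₁ = √(2·1·3.85) = 2.775, k₂ = √(2·1·0.63) = 1.122.
Matching ψ and ψ′ at x = 0 gives r = (k₁ − k₂)/(k₁ + k₂), so R = r² = 0.1798 and T = 1 − R = 0.8202.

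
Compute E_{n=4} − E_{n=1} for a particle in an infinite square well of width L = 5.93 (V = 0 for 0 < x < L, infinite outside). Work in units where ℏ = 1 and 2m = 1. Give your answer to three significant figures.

ΔE = 4.21

E_n = n²π²ℏ²/(2mL²), so ΔE = (4² − 1²) π²ℏ²/(2mL²).
ΔE = 15 × π² / (2 × 0.5 × 5.93²) = 4.210.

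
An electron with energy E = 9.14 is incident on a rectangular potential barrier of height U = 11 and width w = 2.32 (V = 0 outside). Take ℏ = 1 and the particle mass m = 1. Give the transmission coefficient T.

T = 0.000292

Since E < U the interior solution is evanescent with decay constant κ = √(2m(U − E))/ℏ = 1.929.
κw = 4.475, sinh(κw) = 43.88.
The exact tunnelling result is T⁻¹ = 1 + U² sinh²(κw) / [4E(U − E)] = 3427, so T = 0.000292.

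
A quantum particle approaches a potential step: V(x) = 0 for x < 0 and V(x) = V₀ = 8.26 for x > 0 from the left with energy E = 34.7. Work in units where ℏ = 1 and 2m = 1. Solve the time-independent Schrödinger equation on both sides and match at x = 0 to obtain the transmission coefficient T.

On each side the TISE gives plane waves with k = √(2m(E − V))/ℏ: k₁ = √(2·½·34.7) = 5.891, k₂ = √(2·½·26.44) = 5.142.
Continuity of ψ and ψ′ at the step yields the reflection amplitude r = (k₁ − k₂)/(k₁ + k₂) = 0.06786; thus R = |r|² = 0.004605, T = 0.9954.

T = 0.995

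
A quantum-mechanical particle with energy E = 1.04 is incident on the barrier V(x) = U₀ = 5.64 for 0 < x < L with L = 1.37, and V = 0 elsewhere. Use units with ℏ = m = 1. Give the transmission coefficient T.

T = 0.000592

E < U₀: inside the barrier ψ ∝ e^{±κx} with κ = √(2m(U₀ − E))/ℏ = 3.033.
κL = 4.155, sinh(κL) = 31.88.
Matching ψ, ψ′ at both faces gives T = [1 + U₀² sinh²(κL) / (4E(U₀ − E))]⁻¹ = 1/1691 = 0.000592.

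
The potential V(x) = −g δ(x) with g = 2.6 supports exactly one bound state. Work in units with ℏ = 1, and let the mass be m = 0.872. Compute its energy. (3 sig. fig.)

E = -2.95

For x ≠ 0 the bound state is ψ ∝ e^{−κ|x|}; integrating the TISE across the delta gives the cusp condition 2κ = 2mg/ℏ², so κ = 2.267.
Then E = −ℏ²κ²/(2m) = −mg²/(2ℏ²) = -2.947.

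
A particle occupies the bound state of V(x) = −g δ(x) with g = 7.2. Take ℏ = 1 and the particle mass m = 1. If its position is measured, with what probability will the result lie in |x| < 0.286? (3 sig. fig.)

The normalised bound state is ψ = √κ e^{−κ|x|} with κ = mg/ℏ² = 7.200.
P(|x| < d) = ∫_{−d}^{d} κ e^{−2κ|x|} dx = 1 − e^{−2κd} = 1 − e^{−4.118} = 0.9837.

P = 0.984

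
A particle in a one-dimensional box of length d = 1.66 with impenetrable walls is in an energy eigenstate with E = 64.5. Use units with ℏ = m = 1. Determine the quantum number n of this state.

From E_n = n²π²ℏ²/(2md²) invert to n = √(2md²E)/(πℏ).
n = (1.66/π) × √(2 × 1 × 64.5) = 6.001 → n = 6.

n = 6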